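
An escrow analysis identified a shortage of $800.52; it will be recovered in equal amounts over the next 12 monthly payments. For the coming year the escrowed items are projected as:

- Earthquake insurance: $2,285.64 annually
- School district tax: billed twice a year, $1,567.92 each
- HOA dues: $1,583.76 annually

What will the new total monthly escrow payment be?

$650.48

Earthquake insurance = $2,285.64 per year
School district tax = $1,567.92 × 2 = $3,135.84 per year
HOA dues = $1,583.76 per year
Total annual escrow = $2,285.64 + $3,135.84 + $1,583.76 = $7,005.24
Per month = $7,005.24 ÷ 12 = $583.77
Shortage per month = $800.52 / 12 = $66.71
Adjusted monthly = $583.77 + $66.71 = $650.48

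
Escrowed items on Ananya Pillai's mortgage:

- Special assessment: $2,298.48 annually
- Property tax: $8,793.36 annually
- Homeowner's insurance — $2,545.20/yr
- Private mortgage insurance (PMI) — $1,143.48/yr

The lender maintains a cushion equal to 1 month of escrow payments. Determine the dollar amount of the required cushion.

Special assessment — $2,298.48
Property tax — $8,793.36
Homeowner's insurance — $2,545.20
Private mortgage insurance (PMI) — $1,143.48
Yearly total = $2,298.48 + $8,793.36 + $2,545.20 + $1,143.48 = $14,780.52
Per month = $14,780.52 ÷ 12 = $1,231.71
Cushion = 1 × $1,231.71 = $1,231.71

$1,231.71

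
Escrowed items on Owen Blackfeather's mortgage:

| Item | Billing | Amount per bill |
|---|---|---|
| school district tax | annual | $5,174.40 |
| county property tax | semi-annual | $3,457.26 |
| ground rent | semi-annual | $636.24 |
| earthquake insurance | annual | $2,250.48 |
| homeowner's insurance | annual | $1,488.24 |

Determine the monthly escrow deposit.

$1,425.01

School district tax — $5,174.40 per year
County property tax — $3,457.26 × 2 = $6,914.52 per year
Ground rent — $636.24 × 2 = $1,272.48 per year
Earthquake insurance — $2,250.48 per year
Homeowner's insurance — $1,488.24 per year
Combined annual = $17,100.12
Per month = $17,100.12 ÷ 12 = $1,425.01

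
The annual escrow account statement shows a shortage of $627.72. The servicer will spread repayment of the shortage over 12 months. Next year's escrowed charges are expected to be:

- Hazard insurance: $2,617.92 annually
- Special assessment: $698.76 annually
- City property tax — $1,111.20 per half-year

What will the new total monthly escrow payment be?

$513.90

Hazard insurance — $2,617.92/yr
Special assessment — $698.76/yr
City property tax — $1,111.20 × 2 = $2,222.40/yr
Combined annual = $2,617.92 + $698.76 + $2,222.40 = $5,539.08
Monthly = $5,539.08 ÷ 12 = $461.59
Shortage per month = $627.72 ÷ 12 = $52.31
New monthly escrow = $461.59 + $52.31 = $513.90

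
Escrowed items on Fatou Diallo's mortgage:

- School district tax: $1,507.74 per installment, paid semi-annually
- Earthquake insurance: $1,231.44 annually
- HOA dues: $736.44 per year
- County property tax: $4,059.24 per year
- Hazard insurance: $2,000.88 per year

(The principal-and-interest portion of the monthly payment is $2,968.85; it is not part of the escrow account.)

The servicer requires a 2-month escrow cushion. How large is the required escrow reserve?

School district tax — $1,507.74 × 2 = $3,015.48/yr
Earthquake insurance — $1,231.44/yr
HOA dues — $736.44/yr
County property tax — $4,059.24/yr
Hazard insurance — $2,000.88/yr
Total per year = $3,015.48 + $1,231.44 + $736.44 + $4,059.24 + $2,000.88 = $11,043.48
Per month = $11,043.48 ÷ 12 = $920.29
Required cushion = 2 × $920.29 = $1,840.58

$1,840.58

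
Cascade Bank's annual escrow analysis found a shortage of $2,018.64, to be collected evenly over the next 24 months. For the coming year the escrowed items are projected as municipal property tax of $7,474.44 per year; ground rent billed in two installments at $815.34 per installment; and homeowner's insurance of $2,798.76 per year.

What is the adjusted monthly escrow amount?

Municipal property tax — $7,474.44 annually
Ground rent — $815.34 × 2 = $1,630.68 annually
Homeowner's insurance — $2,798.76 annually
Yearly total = $7,474.44 + $1,630.68 + $2,798.76 = $11,903.88
Per month = $11,903.88 ÷ 12 = $991.99
Shortage per month = $2,018.64 / 24 = $84.11
New monthly escrow = $991.99 + $84.11 = $1,076.10

$1,076.10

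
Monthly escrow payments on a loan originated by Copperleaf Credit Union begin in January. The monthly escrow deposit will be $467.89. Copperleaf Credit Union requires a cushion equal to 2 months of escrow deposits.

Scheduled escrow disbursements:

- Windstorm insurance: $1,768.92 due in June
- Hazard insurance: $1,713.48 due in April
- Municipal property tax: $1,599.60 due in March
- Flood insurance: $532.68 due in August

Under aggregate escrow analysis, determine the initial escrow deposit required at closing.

$3,210.44

Cushion = 2 × $467.89 = $935.78
Trial balance (start $0, +$467.89 each month, − disbursements):
  Jan: +$467.89 → $467.89
  Feb: +$467.89 → $935.78
  Mar: +$467.89 − $1,599.60 → -$195.93
  Apr: +$467.89 − $1,713.48 → -$1,441.52
  May: +$467.89 → -$973.63
  Jun: +$467.89 − $1,768.92 → -$2,274.66
  Jul: +$467.89 → -$1,806.77
  Aug: +$467.89 − $532.68 → -$1,871.56
  Sep: +$467.89 → -$1,403.67
  Oct: +$467.89 → -$935.78
  Nov: +$467.89 → -$467.89
  Dec: +$467.89 → $0.00
Lowest trial balance = -$2,274.66 (Jun)
Initial deposit = cushion − low point = $935.78 − (-$2,274.66) = $3,210.44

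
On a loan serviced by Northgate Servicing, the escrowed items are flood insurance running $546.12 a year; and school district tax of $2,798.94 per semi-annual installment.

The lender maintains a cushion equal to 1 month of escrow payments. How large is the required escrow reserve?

$512.00

Flood insurance = $546.12 per year
School district tax = $2,798.94 × 2 = $5,597.88 per year
Total per year = $6,144.00
Per month = $6,144.00 ÷ 12 = $512.00
Reserve = 1 × $512.00 = $512.00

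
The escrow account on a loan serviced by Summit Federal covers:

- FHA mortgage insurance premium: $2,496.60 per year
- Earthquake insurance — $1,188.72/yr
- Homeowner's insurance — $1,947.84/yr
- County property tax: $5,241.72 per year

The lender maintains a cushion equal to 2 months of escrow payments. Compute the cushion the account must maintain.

FHA mortgage insurance premium: $2,496.60 annually
Earthquake insurance: $1,188.72 annually
Homeowner's insurance: $1,947.84 annually
County property tax: $5,241.72 annually
Total per year = $2,496.60 + $1,188.72 + $1,947.84 + $5,241.72 = $10,874.88
Monthly escrow = $10,874.88 / 12 = $906.24
Reserve = 2 × $906.24 = $1,812.48

$1,812.48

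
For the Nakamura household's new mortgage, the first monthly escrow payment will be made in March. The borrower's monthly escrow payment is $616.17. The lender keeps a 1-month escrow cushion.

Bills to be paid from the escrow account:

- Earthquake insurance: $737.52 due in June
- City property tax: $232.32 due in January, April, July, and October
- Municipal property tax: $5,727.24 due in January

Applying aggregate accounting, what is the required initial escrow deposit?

Cushion = 1 × $616.17 = $616.17
Trial balance (start $0, +$616.17 each month, − disbursements):
  Mar: +$616.17 → $616.17
  Apr: +$616.17 − $232.32 → $1,000.02
  May: +$616.17 → $1,616.19
  Jun: +$616.17 − $737.52 → $1,494.84
  Jul: +$616.17 − $232.32 → $1,878.69
  Aug: +$616.17 → $2,494.86
  Sep: +$616.17 → $3,111.03
  Oct: +$616.17 − $232.32 → $3,494.88
  Nov: +$616.17 → $4,111.05
  Dec: +$616.17 → $4,727.22
  Jan: +$616.17 − $5,959.56 → -$616.17
  Feb: +$616.17 → $0.00
Lowest trial balance = -$616.17 (Jan)
Initial deposit = cushion − low point = $616.17 − (-$616.17) = $1,232.34

$1,232.34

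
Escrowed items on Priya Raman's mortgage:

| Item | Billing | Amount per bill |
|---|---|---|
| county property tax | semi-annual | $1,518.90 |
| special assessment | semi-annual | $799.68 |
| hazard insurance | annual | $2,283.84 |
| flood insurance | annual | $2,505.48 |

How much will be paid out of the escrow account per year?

$9,426.48

County property tax = $1,518.90 × 2 = $3,037.80
Special assessment = $799.68 × 2 = $1,599.36
Hazard insurance = $2,283.84
Flood insurance = $2,505.48
Annual escrow total = $9,426.48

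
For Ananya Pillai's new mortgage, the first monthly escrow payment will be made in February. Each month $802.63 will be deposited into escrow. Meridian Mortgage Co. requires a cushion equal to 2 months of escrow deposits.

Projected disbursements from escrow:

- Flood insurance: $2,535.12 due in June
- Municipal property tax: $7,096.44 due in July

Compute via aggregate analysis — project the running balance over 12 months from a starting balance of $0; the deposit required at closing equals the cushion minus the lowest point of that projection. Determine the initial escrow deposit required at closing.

$6,421.04

Cushion = 2 × $802.63 = $1,605.26
Trial balance (start $0, +$802.63 each month, − disbursements):
  Feb: +$802.63 → $802.63
  Mar: +$802.63 → $1,605.26
  Apr: +$802.63 → $2,407.89
  May: +$802.63 → $3,210.52
  Jun: +$802.63 − $2,535.12 → $1,478.03
  Jul: +$802.63 − $7,096.44 → -$4,815.78
  Aug: +$802.63 → -$4,013.15
  Sep: +$802.63 → -$3,210.52
  Oct: +$802.63 → -$2,407.89
  Nov: +$802.63 → -$1,605.26
  Dec: +$802.63 → -$802.63
  Jan: +$802.63 → $0.00
Lowest trial balance = -$4,815.78 (Jul)
Initial deposit = cushion − low point = $1,605.26 − (-$4,815.78) = $6,421.04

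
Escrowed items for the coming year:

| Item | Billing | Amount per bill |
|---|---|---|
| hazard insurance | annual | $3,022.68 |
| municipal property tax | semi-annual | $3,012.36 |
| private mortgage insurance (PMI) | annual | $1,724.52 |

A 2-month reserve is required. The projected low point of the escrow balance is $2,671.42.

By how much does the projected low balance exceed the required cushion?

Hazard insurance: $3,022.68/yr
Municipal property tax: $3,012.36 × 2 = $6,024.72/yr
Private mortgage insurance (PMI): $1,724.52/yr
Combined annual = $10,771.92
Monthly = $10,771.92 ÷ 12 = $897.66
Required cushion = 2 × $897.66 = $1,795.32
Excess over cushion: $2,671.42 − $1,795.32 = $876.10

$876.10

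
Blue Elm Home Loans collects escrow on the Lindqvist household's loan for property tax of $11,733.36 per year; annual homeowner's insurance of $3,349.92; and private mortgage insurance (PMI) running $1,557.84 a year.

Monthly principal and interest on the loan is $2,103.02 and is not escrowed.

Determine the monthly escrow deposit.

$1,386.76

Property tax: $11,733.36 per year
Homeowner's insurance: $3,349.92 per year
Private mortgage insurance (PMI): $1,557.84 per year
Combined annual = $16,641.12
Monthly escrow = $16,641.12 ÷ 12 = $1,386.76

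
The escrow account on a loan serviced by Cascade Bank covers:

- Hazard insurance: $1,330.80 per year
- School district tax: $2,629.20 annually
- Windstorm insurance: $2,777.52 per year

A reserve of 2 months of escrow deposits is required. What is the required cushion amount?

Hazard insurance: $1,330.80/yr
School district tax: $2,629.20/yr
Windstorm insurance: $2,777.52/yr
Yearly total = $1,330.80 + $2,629.20 + $2,777.52 = $6,737.52
Base monthly escrow = $6,737.52 ÷ 12 = $561.46
Cushion = 2 × $561.46 = $1,122.92

$1,122.92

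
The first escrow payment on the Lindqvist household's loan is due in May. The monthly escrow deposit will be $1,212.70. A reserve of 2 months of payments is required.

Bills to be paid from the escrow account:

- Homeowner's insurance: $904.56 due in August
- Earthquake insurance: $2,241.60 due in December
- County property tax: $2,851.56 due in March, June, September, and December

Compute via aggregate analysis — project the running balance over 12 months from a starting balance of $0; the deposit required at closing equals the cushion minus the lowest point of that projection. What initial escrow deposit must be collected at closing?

Cushion = 2 × $1,212.70 = $2,425.40
Trial balance (start $0, +$1,212.70 each month, − disbursements):
  May: +$1,212.70 → $1,212.70
  Jun: +$1,212.70 − $2,851.56 → -$426.16
  Jul: +$1,212.70 → $786.54
  Aug: +$1,212.70 − $904.56 → $1,094.68
  Sep: +$1,212.70 − $2,851.56 → -$544.18
  Oct: +$1,212.70 → $668.52
  Nov: +$1,212.70 → $1,881.22
  Dec: +$1,212.70 − $5,093.16 → -$1,999.24
  Jan: +$1,212.70 → -$786.54
  Feb: +$1,212.70 → $426.16
  Mar: +$1,212.70 − $2,851.56 → -$1,212.70
  Apr: +$1,212.70 → $0.00
Lowest trial balance = -$1,999.24 (Dec)
Initial deposit = cushion − low point = $2,425.40 − (-$1,999.24) = $4,424.64

$4,424.64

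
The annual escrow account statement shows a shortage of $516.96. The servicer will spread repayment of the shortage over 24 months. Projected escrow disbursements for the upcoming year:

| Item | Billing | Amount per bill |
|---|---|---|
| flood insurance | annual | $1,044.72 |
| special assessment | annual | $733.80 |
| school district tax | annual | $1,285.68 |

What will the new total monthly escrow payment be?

Flood insurance — $1,044.72 per year
Special assessment — $733.80 per year
School district tax — $1,285.68 per year
Total per year = $1,044.72 + $733.80 + $1,285.68 = $3,064.20
Monthly = $3,064.20 ÷ 12 = $255.35
Shortage per month = $516.96 ÷ 24 = $21.54
Adjusted monthly = $255.35 + $21.54 = $276.89

$276.89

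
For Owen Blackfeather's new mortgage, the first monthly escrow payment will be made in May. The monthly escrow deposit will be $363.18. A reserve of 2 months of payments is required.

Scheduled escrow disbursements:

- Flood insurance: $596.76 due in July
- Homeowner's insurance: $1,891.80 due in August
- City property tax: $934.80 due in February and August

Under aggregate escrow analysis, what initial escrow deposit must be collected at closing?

$2,697.00

Cushion = 2 × $363.18 = $726.36
Trial balance (start $0, +$363.18 each month, − disbursements):
  May: +$363.18 → $363.18
  Jun: +$363.18 → $726.36
  Jul: +$363.18 − $596.76 → $492.78
  Aug: +$363.18 − $2,826.60 → -$1,970.64
  Sep: +$363.18 → -$1,607.46
  Oct: +$363.18 → -$1,244.28
  Nov: +$363.18 → -$881.10
  Dec: +$363.18 → -$517.92
  Jan: +$363.18 → -$154.74
  Feb: +$363.18 − $934.80 → -$726.36
  Mar: +$363.18 → -$363.18
  Apr: +$363.18 → $0.00
Lowest trial balance = -$1,970.64 (Aug)
Initial deposit = cushion − low point = $726.36 − (-$1,970.64) = $2,697.00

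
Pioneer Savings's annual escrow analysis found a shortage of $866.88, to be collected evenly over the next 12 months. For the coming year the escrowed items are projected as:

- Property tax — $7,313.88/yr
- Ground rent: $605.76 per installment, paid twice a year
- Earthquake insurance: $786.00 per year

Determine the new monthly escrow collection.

Property tax: $7,313.88 annually
Ground rent: $605.76 × 2 = $1,211.52 annually
Earthquake insurance: $786.00 annually
Combined annual = $7,313.88 + $1,211.52 + $786.00 = $9,311.40
Monthly escrow = $9,311.40 ÷ 12 = $775.95
Shortage per month = $866.88 ÷ 12 = $72.24
New monthly escrow = $775.95 + $72.24 = $848.19

$848.19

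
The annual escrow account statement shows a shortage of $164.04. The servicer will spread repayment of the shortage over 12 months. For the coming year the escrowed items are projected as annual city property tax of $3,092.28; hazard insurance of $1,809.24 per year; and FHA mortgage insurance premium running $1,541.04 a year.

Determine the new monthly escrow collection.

City property tax = $3,092.28/yr
Hazard insurance = $1,809.24/yr
FHA mortgage insurance premium = $1,541.04/yr
Total per year = $3,092.28 + $1,809.24 + $1,541.04 = $6,442.56
Monthly escrow = $6,442.56 ÷ 12 = $536.88
Shortage per month = $164.04 ÷ 12 = $13.67
Adjusted monthly = $536.88 + $13.67 = $550.55

$550.55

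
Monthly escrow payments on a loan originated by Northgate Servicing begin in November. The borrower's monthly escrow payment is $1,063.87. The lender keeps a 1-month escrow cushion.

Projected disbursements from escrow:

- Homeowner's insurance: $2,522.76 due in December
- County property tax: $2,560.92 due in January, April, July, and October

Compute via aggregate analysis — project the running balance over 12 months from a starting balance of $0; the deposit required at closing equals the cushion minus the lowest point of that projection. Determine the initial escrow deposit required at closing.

Cushion = 1 × $1,063.87 = $1,063.87
Trial balance (start $0, +$1,063.87 each month, − disbursements):
  Nov: +$1,063.87 → $1,063.87
  Dec: +$1,063.87 − $2,522.76 → -$395.02
  Jan: +$1,063.87 − $2,560.92 → -$1,892.07
  Feb: +$1,063.87 → -$828.20
  Mar: +$1,063.87 → $235.67
  Apr: +$1,063.87 − $2,560.92 → -$1,261.38
  May: +$1,063.87 → -$197.51
  Jun: +$1,063.87 → $866.36
  Jul: +$1,063.87 − $2,560.92 → -$630.69
  Aug: +$1,063.87 → $433.18
  Sep: +$1,063.87 → $1,497.05
  Oct: +$1,063.87 − $2,560.92 → $0.00
Lowest trial balance = -$1,892.07 (Jan)
Initial deposit = cushion − low point = $1,063.87 − (-$1,892.07) = $2,955.94

$2,955.94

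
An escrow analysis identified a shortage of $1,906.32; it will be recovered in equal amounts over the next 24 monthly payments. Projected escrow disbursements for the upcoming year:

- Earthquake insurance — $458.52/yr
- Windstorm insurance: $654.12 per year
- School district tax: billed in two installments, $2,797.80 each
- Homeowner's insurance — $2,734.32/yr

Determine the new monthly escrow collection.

Earthquake insurance = $458.52/yr
Windstorm insurance = $654.12/yr
School district tax = $2,797.80 × 2 = $5,595.60/yr
Homeowner's insurance = $2,734.32/yr
Annual escrow total = $458.52 + $654.12 + $5,595.60 + $2,734.32 = $9,442.56
Base monthly escrow = $9,442.56 ÷ 12 = $786.88
Shortage spread = $1,906.32 ÷ 24 = $79.43/mo
New monthly escrow = $786.88 + $79.43 = $866.31

$866.31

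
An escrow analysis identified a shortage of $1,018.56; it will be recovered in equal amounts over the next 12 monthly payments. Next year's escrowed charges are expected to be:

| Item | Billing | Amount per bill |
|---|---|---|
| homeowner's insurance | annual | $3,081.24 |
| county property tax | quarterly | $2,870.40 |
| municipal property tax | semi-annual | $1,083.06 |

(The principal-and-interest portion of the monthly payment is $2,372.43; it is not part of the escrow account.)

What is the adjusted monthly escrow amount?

Homeowner's insurance: $3,081.24
County property tax: $2,870.40 × 4 = $11,481.60
Municipal property tax: $1,083.06 × 2 = $2,166.12
Total per year = $3,081.24 + $11,481.60 + $2,166.12 = $16,728.96
Monthly escrow = $16,728.96 ÷ 12 = $1,394.08
Shortage per month = $1,018.56 ÷ 12 = $84.88
Adjusted monthly = $1,394.08 + $84.88 = $1,478.96

$1,478.96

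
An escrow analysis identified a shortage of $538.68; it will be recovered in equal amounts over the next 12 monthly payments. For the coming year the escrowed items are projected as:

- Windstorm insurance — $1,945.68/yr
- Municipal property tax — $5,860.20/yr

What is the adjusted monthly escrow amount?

Windstorm insurance — $1,945.68/yr
Municipal property tax — $5,860.20/yr
Total per year = $1,945.68 + $5,860.20 = $7,805.88
Base monthly escrow = $7,805.88 ÷ 12 = $650.49
Monthly shortage recovery: $538.68 / 12 = $44.89
New monthly escrow = $650.49 + $44.89 = $695.38

$695.38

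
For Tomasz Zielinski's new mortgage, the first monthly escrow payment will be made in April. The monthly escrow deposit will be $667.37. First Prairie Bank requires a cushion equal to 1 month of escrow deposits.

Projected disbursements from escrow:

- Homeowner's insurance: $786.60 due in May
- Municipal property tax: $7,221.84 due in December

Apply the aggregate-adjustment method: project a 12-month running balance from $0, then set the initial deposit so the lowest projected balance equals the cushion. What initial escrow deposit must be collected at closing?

Cushion = 1 × $667.37 = $667.37
Trial balance (start $0, +$667.37 each month, − disbursements):
  Apr: +$667.37 → $667.37
  May: +$667.37 − $786.60 → $548.14
  Jun: +$667.37 → $1,215.51
  Jul: +$667.37 → $1,882.88
  Aug: +$667.37 → $2,550.25
  Sep: +$667.37 → $3,217.62
  Oct: +$667.37 → $3,884.99
  Nov: +$667.37 → $4,552.36
  Dec: +$667.37 − $7,221.84 → -$2,002.11
  Jan: +$667.37 → -$1,334.74
  Feb: +$667.37 → -$667.37
  Mar: +$667.37 → $0.00
Lowest trial balance = -$2,002.11 (Dec)
Initial deposit = cushion − low point = $667.37 − (-$2,002.11) = $2,669.48

$2,669.48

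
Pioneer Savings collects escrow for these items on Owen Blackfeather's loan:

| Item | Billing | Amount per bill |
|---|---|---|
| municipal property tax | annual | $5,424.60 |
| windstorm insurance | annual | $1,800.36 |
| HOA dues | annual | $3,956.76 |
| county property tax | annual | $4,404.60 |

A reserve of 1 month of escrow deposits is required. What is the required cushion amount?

$1,298.86

Municipal property tax — $5,424.60 per year
Windstorm insurance — $1,800.36 per year
HOA dues — $3,956.76 per year
County property tax — $4,404.60 per year
Annual escrow total = $15,586.32
Monthly escrow = $15,586.32 / 12 = $1,298.86
Cushion = 1 × $1,298.86 = $1,298.86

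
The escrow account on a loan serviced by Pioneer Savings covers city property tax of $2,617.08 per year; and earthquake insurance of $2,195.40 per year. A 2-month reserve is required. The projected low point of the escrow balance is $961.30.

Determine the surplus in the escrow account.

City property tax: $2,617.08 annually
Earthquake insurance: $2,195.40 annually
Total annual escrow = $2,617.08 + $2,195.40 = $4,812.48
Base monthly escrow = $4,812.48 / 12 = $401.04
Required cushion = 2 × $401.04 = $802.08
Excess over cushion: $961.30 − $802.08 = $159.22

$159.22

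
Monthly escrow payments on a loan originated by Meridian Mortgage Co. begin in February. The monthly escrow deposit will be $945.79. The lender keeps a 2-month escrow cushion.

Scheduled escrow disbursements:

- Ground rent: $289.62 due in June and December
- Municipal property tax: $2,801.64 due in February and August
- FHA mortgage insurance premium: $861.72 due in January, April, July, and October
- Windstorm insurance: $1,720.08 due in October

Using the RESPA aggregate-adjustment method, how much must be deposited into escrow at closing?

Cushion = 2 × $945.79 = $1,891.58
Trial balance (start $0, +$945.79 each month, − disbursements):
  Feb: +$945.79 − $2,801.64 → -$1,855.85
  Mar: +$945.79 → -$910.06
  Apr: +$945.79 − $861.72 → -$825.99
  May: +$945.79 → $119.80
  Jun: +$945.79 − $289.62 → $775.97
  Jul: +$945.79 − $861.72 → $860.04
  Aug: +$945.79 − $2,801.64 → -$995.81
  Sep: +$945.79 → -$50.02
  Oct: +$945.79 − $2,581.80 → -$1,686.03
  Nov: +$945.79 → -$740.24
  Dec: +$945.79 − $289.62 → -$84.07
  Jan: +$945.79 − $861.72 → $0.00
Lowest trial balance = -$1,855.85 (Feb)
Initial deposit = cushion − low point = $1,891.58 − (-$1,855.85) = $3,747.43

$3,747.43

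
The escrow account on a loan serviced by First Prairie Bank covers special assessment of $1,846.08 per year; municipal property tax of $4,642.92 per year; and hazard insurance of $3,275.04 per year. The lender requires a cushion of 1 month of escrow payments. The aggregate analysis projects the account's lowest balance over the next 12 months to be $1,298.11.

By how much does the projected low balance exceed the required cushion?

$484.44

Special assessment = $1,846.08 annually
Municipal property tax = $4,642.92 annually
Hazard insurance = $3,275.04 annually
Total per year = $9,764.04
Monthly escrow = $9,764.04 / 12 = $813.67
Cushion = 1 × $813.67 = $813.67
Surplus = $1,298.11 − $813.67 = $484.44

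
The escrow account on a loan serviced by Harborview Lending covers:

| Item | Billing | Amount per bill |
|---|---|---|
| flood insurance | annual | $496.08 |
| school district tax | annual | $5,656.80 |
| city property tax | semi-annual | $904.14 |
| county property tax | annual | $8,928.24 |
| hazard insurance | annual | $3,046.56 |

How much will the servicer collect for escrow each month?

$1,661.33

Flood insurance: $496.08 per year
School district tax: $5,656.80 per year
City property tax: $904.14 × 2 = $1,808.28 per year
County property tax: $8,928.24 per year
Hazard insurance: $3,046.56 per year
Annual escrow total = $496.08 + $5,656.80 + $1,808.28 + $8,928.24 + $3,046.56 = $19,935.96
Monthly = $19,935.96 / 12 = $1,661.33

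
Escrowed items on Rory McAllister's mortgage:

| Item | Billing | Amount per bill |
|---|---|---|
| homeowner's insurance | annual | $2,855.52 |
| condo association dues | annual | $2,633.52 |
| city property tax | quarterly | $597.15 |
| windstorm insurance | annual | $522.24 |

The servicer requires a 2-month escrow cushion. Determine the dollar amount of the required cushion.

$1,399.98

Homeowner's insurance = $2,855.52/yr
Condo association dues = $2,633.52/yr
City property tax = $597.15 × 4 = $2,388.60/yr
Windstorm insurance = $522.24/yr
Yearly total = $2,855.52 + $2,633.52 + $2,388.60 + $522.24 = $8,399.88
Monthly escrow = $8,399.88 / 12 = $699.99
Reserve = 2 × $699.99 = $1,399.98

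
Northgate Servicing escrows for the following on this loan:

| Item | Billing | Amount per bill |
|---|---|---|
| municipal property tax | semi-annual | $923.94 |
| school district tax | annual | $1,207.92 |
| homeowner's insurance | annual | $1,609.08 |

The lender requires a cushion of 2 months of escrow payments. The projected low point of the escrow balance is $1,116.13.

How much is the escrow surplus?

Municipal property tax: $923.94 × 2 = $1,847.88
School district tax: $1,207.92
Homeowner's insurance: $1,609.08
Yearly total = $4,664.88
Monthly = $4,664.88 ÷ 12 = $388.74
Cushion = 2 × $388.74 = $777.48
Excess over cushion: $1,116.13 − $777.48 = $338.65

$338.65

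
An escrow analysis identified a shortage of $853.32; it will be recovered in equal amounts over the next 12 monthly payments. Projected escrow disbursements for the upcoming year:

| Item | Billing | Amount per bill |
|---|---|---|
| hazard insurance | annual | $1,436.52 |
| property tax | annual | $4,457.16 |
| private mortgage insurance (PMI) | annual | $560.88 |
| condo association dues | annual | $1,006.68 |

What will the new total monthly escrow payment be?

$692.88

Hazard insurance = $1,436.52
Property tax = $4,457.16
Private mortgage insurance (PMI) = $560.88
Condo association dues = $1,006.68
Annual escrow total = $1,436.52 + $4,457.16 + $560.88 + $1,006.68 = $7,461.24
Monthly = $7,461.24 ÷ 12 = $621.77
Shortage per month = $853.32 / 12 = $71.11
Adjusted monthly = $621.77 + $71.11 = $692.88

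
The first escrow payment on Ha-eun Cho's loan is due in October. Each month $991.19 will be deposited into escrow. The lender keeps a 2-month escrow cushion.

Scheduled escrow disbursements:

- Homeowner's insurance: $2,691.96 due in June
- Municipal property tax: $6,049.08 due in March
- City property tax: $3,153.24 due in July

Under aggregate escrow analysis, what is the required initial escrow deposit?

$3,964.76

Cushion = 2 × $991.19 = $1,982.38
Trial balance (start $0, +$991.19 each month, − disbursements):
  Oct: +$991.19 → $991.19
  Nov: +$991.19 → $1,982.38
  Dec: +$991.19 → $2,973.57
  Jan: +$991.19 → $3,964.76
  Feb: +$991.19 → $4,955.95
  Mar: +$991.19 − $6,049.08 → -$101.94
  Apr: +$991.19 → $889.25
  May: +$991.19 → $1,880.44
  Jun: +$991.19 − $2,691.96 → $179.67
  Jul: +$991.19 − $3,153.24 → -$1,982.38
  Aug: +$991.19 → -$991.19
  Sep: +$991.19 → $0.00
Lowest trial balance = -$1,982.38 (Jul)
Initial deposit = cushion − low point = $1,982.38 − (-$1,982.38) = $3,964.76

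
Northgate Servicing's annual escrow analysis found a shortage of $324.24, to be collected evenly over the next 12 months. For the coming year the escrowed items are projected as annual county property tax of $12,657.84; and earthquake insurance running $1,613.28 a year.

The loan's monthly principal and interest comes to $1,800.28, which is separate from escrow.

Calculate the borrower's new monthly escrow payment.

$1,216.28

County property tax — $12,657.84/yr
Earthquake insurance — $1,613.28/yr
Annual escrow total = $14,271.12
Per month = $14,271.12 / 12 = $1,189.26
Monthly shortage recovery: $324.24 / 12 = $27.02
Adjusted monthly = $1,189.26 + $27.02 = $1,216.28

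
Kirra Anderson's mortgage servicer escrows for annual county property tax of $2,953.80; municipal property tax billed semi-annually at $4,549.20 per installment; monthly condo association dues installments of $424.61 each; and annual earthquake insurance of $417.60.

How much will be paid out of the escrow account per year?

County property tax: $2,953.80 per year
Municipal property tax: $4,549.20 × 2 = $9,098.40 per year
Condo association dues: $424.61 × 12 = $5,095.32 per year
Earthquake insurance: $417.60 per year
Combined annual = $2,953.80 + $9,098.40 + $5,095.32 + $417.60 = $17,565.12

$17,565.12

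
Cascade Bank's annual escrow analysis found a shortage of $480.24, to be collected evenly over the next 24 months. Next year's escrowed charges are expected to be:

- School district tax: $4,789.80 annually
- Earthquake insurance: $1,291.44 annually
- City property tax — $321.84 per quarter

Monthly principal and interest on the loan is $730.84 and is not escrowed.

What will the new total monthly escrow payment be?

School district tax: $4,789.80/yr
Earthquake insurance: $1,291.44/yr
City property tax: $321.84 × 4 = $1,287.36/yr
Total per year = $4,789.80 + $1,291.44 + $1,287.36 = $7,368.60
Per month = $7,368.60 ÷ 12 = $614.05
Monthly shortage recovery: $480.24 / 24 = $20.01
Adjusted monthly = $614.05 + $20.01 = $634.06

$634.06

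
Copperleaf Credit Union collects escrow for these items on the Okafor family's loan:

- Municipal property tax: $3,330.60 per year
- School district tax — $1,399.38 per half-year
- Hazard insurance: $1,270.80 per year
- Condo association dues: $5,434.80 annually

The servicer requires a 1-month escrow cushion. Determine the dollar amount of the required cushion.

$1,069.58

Municipal property tax = $3,330.60/yr
School district tax = $1,399.38 × 2 = $2,798.76/yr
Hazard insurance = $1,270.80/yr
Condo association dues = $5,434.80/yr
Combined annual = $12,834.96
Base monthly escrow = $12,834.96 ÷ 12 = $1,069.58
Cushion = 1 × $1,069.58 = $1,069.58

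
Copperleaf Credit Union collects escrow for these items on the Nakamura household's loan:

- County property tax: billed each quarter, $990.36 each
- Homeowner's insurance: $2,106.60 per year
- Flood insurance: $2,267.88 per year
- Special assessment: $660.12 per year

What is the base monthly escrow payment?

$749.67

County property tax — $990.36 × 4 = $3,961.44
Homeowner's insurance — $2,106.60
Flood insurance — $2,267.88
Special assessment — $660.12
Annual escrow total = $8,996.04
Monthly = $8,996.04 / 12 = $749.67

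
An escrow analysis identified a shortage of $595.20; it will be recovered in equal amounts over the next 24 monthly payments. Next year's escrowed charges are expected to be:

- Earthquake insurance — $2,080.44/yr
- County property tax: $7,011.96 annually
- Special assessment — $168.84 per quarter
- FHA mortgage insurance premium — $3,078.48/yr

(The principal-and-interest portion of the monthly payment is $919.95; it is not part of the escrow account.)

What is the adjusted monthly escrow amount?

Earthquake insurance — $2,080.44/yr
County property tax — $7,011.96/yr
Special assessment — $168.84 × 4 = $675.36/yr
FHA mortgage insurance premium — $3,078.48/yr
Annual escrow total = $12,846.24
Monthly = $12,846.24 / 12 = $1,070.52
Shortage per month = $595.20 / 24 = $24.80
Adjusted monthly = $1,070.52 + $24.80 = $1,095.32

$1,095.32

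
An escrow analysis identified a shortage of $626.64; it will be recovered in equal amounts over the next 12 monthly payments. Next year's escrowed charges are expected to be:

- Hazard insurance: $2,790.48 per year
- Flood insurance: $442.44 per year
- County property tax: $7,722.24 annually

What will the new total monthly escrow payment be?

Hazard insurance: $2,790.48 annually
Flood insurance: $442.44 annually
County property tax: $7,722.24 annually
Yearly total = $10,955.16
Base monthly escrow = $10,955.16 / 12 = $912.93
Shortage spread = $626.64 / 12 = $52.22/mo
New monthly escrow = $912.93 + $52.22 = $965.15

$965.15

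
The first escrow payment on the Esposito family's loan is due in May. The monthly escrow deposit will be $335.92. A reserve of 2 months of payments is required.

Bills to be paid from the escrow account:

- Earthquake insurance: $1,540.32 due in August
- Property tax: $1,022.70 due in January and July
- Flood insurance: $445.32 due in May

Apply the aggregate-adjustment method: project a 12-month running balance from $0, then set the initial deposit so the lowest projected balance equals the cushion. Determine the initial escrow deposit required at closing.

Cushion = 2 × $335.92 = $671.84
Trial balance (start $0, +$335.92 each month, − disbursements):
  May: +$335.92 − $445.32 → -$109.40
  Jun: +$335.92 → $226.52
  Jul: +$335.92 − $1,022.70 → -$460.26
  Aug: +$335.92 − $1,540.32 → -$1,664.66
  Sep: +$335.92 → -$1,328.74
  Oct: +$335.92 → -$992.82
  Nov: +$335.92 → -$656.90
  Dec: +$335.92 → -$320.98
  Jan: +$335.92 − $1,022.70 → -$1,007.76
  Feb: +$335.92 → -$671.84
  Mar: +$335.92 → -$335.92
  Apr: +$335.92 → $0.00
Lowest trial balance = -$1,664.66 (Aug)
Initial deposit = cushion − low point = $671.84 − (-$1,664.66) = $2,336.50

$2,336.50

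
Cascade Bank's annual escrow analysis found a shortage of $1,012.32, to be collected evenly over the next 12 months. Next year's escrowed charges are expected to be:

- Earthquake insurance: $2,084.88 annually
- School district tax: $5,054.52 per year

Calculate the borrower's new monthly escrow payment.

$679.31

Earthquake insurance = $2,084.88/yr
School district tax = $5,054.52/yr
Yearly total = $7,139.40
Monthly escrow = $7,139.40 / 12 = $594.95
Shortage per month = $1,012.32 ÷ 12 = $84.36
Adjusted monthly = $594.95 + $84.36 = $679.31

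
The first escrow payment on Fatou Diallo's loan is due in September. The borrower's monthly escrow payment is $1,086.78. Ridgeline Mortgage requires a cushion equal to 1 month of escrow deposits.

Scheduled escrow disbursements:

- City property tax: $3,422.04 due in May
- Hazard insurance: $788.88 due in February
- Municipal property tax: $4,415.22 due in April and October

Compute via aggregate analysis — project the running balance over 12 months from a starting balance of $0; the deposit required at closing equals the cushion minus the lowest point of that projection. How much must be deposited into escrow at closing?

Cushion = 1 × $1,086.78 = $1,086.78
Trial balance (start $0, +$1,086.78 each month, − disbursements):
  Sep: +$1,086.78 → $1,086.78
  Oct: +$1,086.78 − $4,415.22 → -$2,241.66
  Nov: +$1,086.78 → -$1,154.88
  Dec: +$1,086.78 → -$68.10
  Jan: +$1,086.78 → $1,018.68
  Feb: +$1,086.78 − $788.88 → $1,316.58
  Mar: +$1,086.78 → $2,403.36
  Apr: +$1,086.78 − $4,415.22 → -$925.08
  May: +$1,086.78 − $3,422.04 → -$3,260.34
  Jun: +$1,086.78 → -$2,173.56
  Jul: +$1,086.78 → -$1,086.78
  Aug: +$1,086.78 → $0.00
Lowest trial balance = -$3,260.34 (May)
Initial deposit = cushion − low point = $1,086.78 − (-$3,260.34) = $4,347.12

$4,347.12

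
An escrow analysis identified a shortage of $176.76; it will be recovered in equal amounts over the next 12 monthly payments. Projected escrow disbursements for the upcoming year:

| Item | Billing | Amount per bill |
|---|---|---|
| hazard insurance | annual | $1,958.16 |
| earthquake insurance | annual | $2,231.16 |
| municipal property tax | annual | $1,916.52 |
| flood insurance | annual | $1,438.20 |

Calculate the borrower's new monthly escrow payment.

Hazard insurance = $1,958.16
Earthquake insurance = $2,231.16
Municipal property tax = $1,916.52
Flood insurance = $1,438.20
Total annual escrow = $1,958.16 + $2,231.16 + $1,916.52 + $1,438.20 = $7,544.04
Base monthly escrow = $7,544.04 ÷ 12 = $628.67
Monthly shortage recovery: $176.76 ÷ 12 = $14.73
Adjusted monthly = $628.67 + $14.73 = $643.40

$643.40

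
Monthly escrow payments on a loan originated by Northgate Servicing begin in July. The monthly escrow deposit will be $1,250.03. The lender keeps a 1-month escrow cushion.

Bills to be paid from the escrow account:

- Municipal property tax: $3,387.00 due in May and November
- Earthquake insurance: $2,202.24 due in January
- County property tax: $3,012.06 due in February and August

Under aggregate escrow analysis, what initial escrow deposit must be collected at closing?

Cushion = 1 × $1,250.03 = $1,250.03
Trial balance (start $0, +$1,250.03 each month, − disbursements):
  Jul: +$1,250.03 → $1,250.03
  Aug: +$1,250.03 − $3,012.06 → -$512.00
  Sep: +$1,250.03 → $738.03
  Oct: +$1,250.03 → $1,988.06
  Nov: +$1,250.03 − $3,387.00 → -$148.91
  Dec: +$1,250.03 → $1,101.12
  Jan: +$1,250.03 − $2,202.24 → $148.91
  Feb: +$1,250.03 − $3,012.06 → -$1,613.12
  Mar: +$1,250.03 → -$363.09
  Apr: +$1,250.03 → $886.94
  May: +$1,250.03 − $3,387.00 → -$1,250.03
  Jun: +$1,250.03 → $0.00
Lowest trial balance = -$1,613.12 (Feb)
Initial deposit = cushion − low point = $1,250.03 − (-$1,613.12) = $2,863.15

$2,863.15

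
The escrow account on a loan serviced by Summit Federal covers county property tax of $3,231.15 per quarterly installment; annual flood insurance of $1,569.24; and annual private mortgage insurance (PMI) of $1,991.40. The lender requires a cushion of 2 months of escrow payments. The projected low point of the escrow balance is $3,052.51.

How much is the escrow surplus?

County property tax = $3,231.15 × 4 = $12,924.60 annually
Flood insurance = $1,569.24 annually
Private mortgage insurance (PMI) = $1,991.40 annually
Total annual escrow = $12,924.60 + $1,569.24 + $1,991.40 = $16,485.24
Per month = $16,485.24 ÷ 12 = $1,373.77
Cushion = 2 × $1,373.77 = $2,747.54
Excess over cushion: $3,052.51 − $2,747.54 = $304.97

$304.97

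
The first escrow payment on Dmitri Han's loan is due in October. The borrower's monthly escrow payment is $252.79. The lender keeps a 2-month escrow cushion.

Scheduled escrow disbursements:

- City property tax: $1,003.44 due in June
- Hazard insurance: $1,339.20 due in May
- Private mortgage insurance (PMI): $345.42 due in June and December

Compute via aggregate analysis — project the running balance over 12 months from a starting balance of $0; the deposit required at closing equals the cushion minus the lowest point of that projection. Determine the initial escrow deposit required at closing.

$1,263.95

Cushion = 2 × $252.79 = $505.58
Trial balance (start $0, +$252.79 each month, − disbursements):
  Oct: +$252.79 → $252.79
  Nov: +$252.79 → $505.58
  Dec: +$252.79 − $345.42 → $412.95
  Jan: +$252.79 → $665.74
  Feb: +$252.79 → $918.53
  Mar: +$252.79 → $1,171.32
  Apr: +$252.79 → $1,424.11
  May: +$252.79 − $1,339.20 → $337.70
  Jun: +$252.79 − $1,348.86 → -$758.37
  Jul: +$252.79 → -$505.58
  Aug: +$252.79 → -$252.79
  Sep: +$252.79 → $0.00
Lowest trial balance = -$758.37 (Jun)
Initial deposit = cushion − low point = $505.58 − (-$758.37) = $1,263.95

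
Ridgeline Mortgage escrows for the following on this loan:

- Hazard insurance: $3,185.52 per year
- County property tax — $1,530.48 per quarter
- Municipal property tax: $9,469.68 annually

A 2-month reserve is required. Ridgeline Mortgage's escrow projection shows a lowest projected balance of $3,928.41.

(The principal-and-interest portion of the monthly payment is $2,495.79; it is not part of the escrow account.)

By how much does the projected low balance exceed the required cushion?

Hazard insurance — $3,185.52 per year
County property tax — $1,530.48 × 4 = $6,121.92 per year
Municipal property tax — $9,469.68 per year
Yearly total = $3,185.52 + $6,121.92 + $9,469.68 = $18,777.12
Monthly escrow = $18,777.12 / 12 = $1,564.76
Required reserve = 2 × $1,564.76 = $3,129.52
Surplus = $3,928.41 − $3,129.52 = $798.89

$798.89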